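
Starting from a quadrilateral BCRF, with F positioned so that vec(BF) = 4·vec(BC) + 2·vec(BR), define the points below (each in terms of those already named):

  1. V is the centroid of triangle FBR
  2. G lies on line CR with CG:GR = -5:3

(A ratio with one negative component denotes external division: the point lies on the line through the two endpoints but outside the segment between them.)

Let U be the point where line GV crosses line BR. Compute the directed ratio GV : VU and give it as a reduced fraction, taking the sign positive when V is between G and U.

Assign B = (0, 0), C = (1, 0), R = (0, 1), F = (4, 2) — the answer is frame-independent, so this choice is without loss of generality.
1. V is the centroid of triangle FBR ⇒ V = (4/3, 1)
2. G lies on line CR with CG:GR = -5:3 ⇒ G = (-3/2, 5/2)
line GV meets BR at U = (0, 29/17)
V = G + t·(U−G) with t = 17/9, so GV:VU = 17/9:-8/9

GV:VU = -17/8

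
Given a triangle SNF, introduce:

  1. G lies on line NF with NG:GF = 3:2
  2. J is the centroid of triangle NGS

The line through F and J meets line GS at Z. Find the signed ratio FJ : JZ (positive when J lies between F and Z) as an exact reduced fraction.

FJ:JZ = -3

Set S = (0, 0), N = (1, 0), F = (0, 1); any affine frame gives the same invariant.
1. G lies on line NF with NG:GF = 3:2 ⇒ G = (2/5, 3/5)
2. J is the centroid of triangle NGS ⇒ J = (7/15, 1/5)
line FJ meets GS at Z = (14/45, 7/15)
J = F + t·(Z−F) with t = 3/2, so FJ:JZ = 3/2:-1/2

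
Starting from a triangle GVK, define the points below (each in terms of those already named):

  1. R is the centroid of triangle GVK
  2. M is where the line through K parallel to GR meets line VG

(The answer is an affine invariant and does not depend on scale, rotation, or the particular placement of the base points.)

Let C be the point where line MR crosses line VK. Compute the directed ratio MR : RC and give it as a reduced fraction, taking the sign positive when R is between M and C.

MR:RC = 5

Assign G = (0, 0), V = (1, 0), K = (0, 1) — the answer is frame-independent, so this choice is without loss of generality.
1. R is the centroid of triangle GVK ⇒ R = (1/3, 1/3)
2. M is where the line through K parallel to GR meets line VG ⇒ M = (-1, 0)
line MR meets VK at C = (3/5, 2/5)
R = M + t·(C−M) with t = 5/6, so MR:RC = 5/6:1/6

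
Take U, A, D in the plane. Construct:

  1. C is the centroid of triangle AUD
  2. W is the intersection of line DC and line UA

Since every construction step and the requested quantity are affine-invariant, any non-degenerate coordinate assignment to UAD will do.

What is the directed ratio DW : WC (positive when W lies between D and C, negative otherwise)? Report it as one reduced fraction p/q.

Set U = (0, 0), A = (1, 0), D = (0, 1); any affine frame gives the same invariant.
1. C is the centroid of triangle AUD ⇒ C = (1/3, 1/3)
2. W is the intersection of line DC and line UA ⇒ W = (1/2, 0)
W = D + t·(C−D) with t = 3/2, so DW:WC = t:(1−t) = 3/2:-1/2

DW:WC = -3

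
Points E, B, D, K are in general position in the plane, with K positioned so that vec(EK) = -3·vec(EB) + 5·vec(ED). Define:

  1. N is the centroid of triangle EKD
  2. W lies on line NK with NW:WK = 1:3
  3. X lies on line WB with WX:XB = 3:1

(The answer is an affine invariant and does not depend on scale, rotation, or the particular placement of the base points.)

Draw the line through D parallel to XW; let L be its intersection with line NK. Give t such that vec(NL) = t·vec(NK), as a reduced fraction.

Assign E = (0, 0), B = (1, 0), D = (0, 1), K = (-3, 5) — the answer is frame-independent, so this choice is without loss of generality.
1. N is the centroid of triangle EKD ⇒ N = (-1, 2)
2. W lies on line NK with NW:WK = 1:3 ⇒ W = (-3/2, 11/4)
3. X lies on line WB with WX:XB = 3:1 ⇒ X = (3/8, 11/16)
through D parallel to XW: direction (-15/8, 33/16); meets NK at L = (-5/4, 19/8)
L = N + t·(K−N) with t = 1/8

t = 1/8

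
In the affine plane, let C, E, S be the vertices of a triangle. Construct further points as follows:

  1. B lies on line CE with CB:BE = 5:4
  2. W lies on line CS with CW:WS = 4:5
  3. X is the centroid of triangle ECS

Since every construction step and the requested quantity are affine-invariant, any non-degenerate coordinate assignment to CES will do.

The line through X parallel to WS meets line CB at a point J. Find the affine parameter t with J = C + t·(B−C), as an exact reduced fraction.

t = 3/5

Work in coordinates with C = (0, 0), E = (1, 0), S = (0, 1).
1. B lies on line CE with CB:BE = 5:4 ⇒ B = (5/9, 0)
2. W lies on line CS with CW:WS = 4:5 ⇒ W = (0, 4/9)
3. X is the centroid of triangle ECS ⇒ X = (1/3, 1/3)
through X parallel to WS: direction (0, 5/9); meets CB at J = (1/3, 0)
J = C + t·(B−C) with t = 3/5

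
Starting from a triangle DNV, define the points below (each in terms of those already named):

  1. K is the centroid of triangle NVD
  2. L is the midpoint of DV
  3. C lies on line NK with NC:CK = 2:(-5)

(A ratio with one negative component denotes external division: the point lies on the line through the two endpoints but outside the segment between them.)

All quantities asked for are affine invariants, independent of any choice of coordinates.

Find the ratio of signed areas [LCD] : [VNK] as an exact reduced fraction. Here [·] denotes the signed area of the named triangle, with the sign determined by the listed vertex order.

Choose coordinates D = (0, 0), N = (1, 0), V = (0, 1).
1. K is the centroid of triangle NVD ⇒ K = (1/3, 1/3)
2. L is the midpoint of DV ⇒ L = (0, 1/2)
3. C lies on line NK with NC:CK = 2:(-5) ⇒ C = (13/9, -2/9)
2·[LCD] = -13/18, 2·[VNK] = -1/3
[LCD]:[VNK] = -13/18:-1/3 = 13/6

[LCD]:[VNK] = 13/6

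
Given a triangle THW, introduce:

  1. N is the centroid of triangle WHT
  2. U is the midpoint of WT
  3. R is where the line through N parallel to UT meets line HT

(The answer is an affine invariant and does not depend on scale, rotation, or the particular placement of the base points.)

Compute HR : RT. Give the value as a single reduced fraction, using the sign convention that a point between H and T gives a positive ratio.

Set T = (0, 0), H = (1, 0), W = (0, 1); any affine frame gives the same invariant.
1. N is the centroid of triangle WHT ⇒ N = (1/3, 1/3)
2. U is the midpoint of WT ⇒ U = (0, 1/2)
3. R is where the line through N parallel to UT meets line HT ⇒ R = (1/3, 0)
R = H + t·(T−H) with t = 2/3, so HR:RT = t:(1−t) = 2/3:1/3

HR:RT = 2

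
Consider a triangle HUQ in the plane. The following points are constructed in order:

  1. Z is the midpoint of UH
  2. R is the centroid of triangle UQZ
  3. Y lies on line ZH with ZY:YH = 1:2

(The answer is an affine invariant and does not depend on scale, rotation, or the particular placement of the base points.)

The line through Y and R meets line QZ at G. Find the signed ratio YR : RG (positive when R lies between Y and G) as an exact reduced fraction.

YR:RG = -2

Choose coordinates H = (0, 0), U = (1, 0), Q = (0, 1).
1. Z is the midpoint of UH ⇒ Z = (1/2, 0)
2. R is the centroid of triangle UQZ ⇒ R = (1/2, 1/3)
3. Y lies on line ZH with ZY:YH = 1:2 ⇒ Y = (1/3, 0)
line YR meets QZ at G = (5/12, 1/6)
R = Y + t·(G−Y) with t = 2, so YR:RG = 2:-1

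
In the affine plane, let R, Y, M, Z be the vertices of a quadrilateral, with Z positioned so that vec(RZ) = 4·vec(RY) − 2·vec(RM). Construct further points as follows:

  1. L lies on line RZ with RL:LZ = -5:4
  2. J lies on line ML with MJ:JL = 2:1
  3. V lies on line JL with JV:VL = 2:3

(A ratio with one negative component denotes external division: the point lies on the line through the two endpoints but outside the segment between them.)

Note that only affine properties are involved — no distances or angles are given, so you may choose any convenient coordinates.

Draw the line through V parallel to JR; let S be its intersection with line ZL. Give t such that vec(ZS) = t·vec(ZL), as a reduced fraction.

Choose coordinates R = (0, 0), Y = (1, 0), M = (0, 1), Z = (4, -2).
1. L lies on line RZ with RL:LZ = -5:4 ⇒ L = (20, -10)
2. J lies on line ML with MJ:JL = 2:1 ⇒ J = (40/3, -19/3)
3. V lies on line JL with JV:VL = 2:3 ⇒ V = (16, -39/5)
through V parallel to JR: direction (-40/3, 19/3); meets ZL at S = (8, -4)
S = Z + t·(L−Z) with t = 1/4

t = 1/4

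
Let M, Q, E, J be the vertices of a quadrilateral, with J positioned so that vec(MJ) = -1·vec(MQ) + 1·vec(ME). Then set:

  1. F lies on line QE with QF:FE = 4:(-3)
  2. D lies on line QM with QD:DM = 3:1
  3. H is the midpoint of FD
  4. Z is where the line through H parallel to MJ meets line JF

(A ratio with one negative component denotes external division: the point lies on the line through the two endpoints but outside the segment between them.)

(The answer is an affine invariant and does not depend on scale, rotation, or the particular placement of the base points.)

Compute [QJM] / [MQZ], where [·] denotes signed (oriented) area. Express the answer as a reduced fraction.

Assign M = (0, 0), Q = (1, 0), E = (0, 1), J = (-1, 1) — the answer is frame-independent, so this choice is without loss of generality.
1. F lies on line QE with QF:FE = 4:(-3) ⇒ F = (-3, 4)
2. D lies on line QM with QD:DM = 3:1 ⇒ D = (1/4, 0)
3. H is the midpoint of FD ⇒ H = (-11/8, 2)
4. Z is where the line through H parallel to MJ meets line JF ⇒ Z = (-9/4, 23/8)
2·[QJM] = 1, 2·[MQZ] = 23/8
[QJM]:[MQZ] = 1:23/8 = 8/23

[QJM]:[MQZ] = 8/23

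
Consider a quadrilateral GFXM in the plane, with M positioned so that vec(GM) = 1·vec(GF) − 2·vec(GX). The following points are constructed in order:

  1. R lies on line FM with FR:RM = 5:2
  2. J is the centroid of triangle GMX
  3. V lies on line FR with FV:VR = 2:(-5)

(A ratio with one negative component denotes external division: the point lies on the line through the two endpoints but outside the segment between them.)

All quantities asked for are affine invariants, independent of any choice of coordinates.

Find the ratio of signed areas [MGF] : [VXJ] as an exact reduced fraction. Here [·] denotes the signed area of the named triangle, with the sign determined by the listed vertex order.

[MGF]:[VXJ] = -126/83

Work in coordinates with G = (0, 0), F = (1, 0), X = (0, 1), M = (1, -2).
1. R lies on line FM with FR:RM = 5:2 ⇒ R = (1, -10/7)
2. J is the centroid of triangle GMX ⇒ J = (1/3, -1/3)
3. V lies on line FR with FV:VR = 2:(-5) ⇒ V = (1, 20/21)
2·[MGF] = -2, 2·[VXJ] = 83/63
[MGF]:[VXJ] = -2:83/63 = -126/83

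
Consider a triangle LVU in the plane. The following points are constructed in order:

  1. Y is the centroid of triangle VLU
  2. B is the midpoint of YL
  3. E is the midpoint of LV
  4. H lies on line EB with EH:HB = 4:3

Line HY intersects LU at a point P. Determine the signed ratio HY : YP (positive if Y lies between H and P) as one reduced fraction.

Set L = (0, 0), V = (1, 0), U = (0, 1); any affine frame gives the same invariant.
1. Y is the centroid of triangle VLU ⇒ Y = (1/3, 1/3)
2. B is the midpoint of YL ⇒ B = (1/6, 1/6)
3. E is the midpoint of LV ⇒ E = (1/2, 0)
4. H lies on line EB with EH:HB = 4:3 ⇒ H = (13/42, 2/21)
line HY meets LU at P = (0, -3)
Y = H + t·(P−H) with t = -1/13, so HY:YP = -1/13:14/13

HY:YP = -1/14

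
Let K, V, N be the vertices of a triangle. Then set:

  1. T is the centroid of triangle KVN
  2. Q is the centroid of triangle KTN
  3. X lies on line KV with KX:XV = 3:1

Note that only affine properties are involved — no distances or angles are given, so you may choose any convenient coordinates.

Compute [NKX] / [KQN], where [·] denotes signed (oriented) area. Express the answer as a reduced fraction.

Choose coordinates K = (0, 0), V = (1, 0), N = (0, 1).
1. T is the centroid of triangle KVN ⇒ T = (1/3, 1/3)
2. Q is the centroid of triangle KTN ⇒ Q = (1/9, 4/9)
3. X lies on line KV with KX:XV = 3:1 ⇒ X = (3/4, 0)
2·[NKX] = 3/4, 2·[KQN] = 1/9
[NKX]:[KQN] = 3/4:1/9 = 27/4

[NKX]:[KQN] = 27/4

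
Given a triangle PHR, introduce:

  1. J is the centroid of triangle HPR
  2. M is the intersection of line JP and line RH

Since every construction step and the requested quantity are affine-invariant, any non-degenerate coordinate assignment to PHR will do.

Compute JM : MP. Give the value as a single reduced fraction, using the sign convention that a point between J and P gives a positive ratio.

JM:MP = -1/3

Choose coordinates P = (0, 0), H = (1, 0), R = (0, 1).
1. J is the centroid of triangle HPR ⇒ J = (1/3, 1/3)
2. M is the intersection of line JP and line RH ⇒ M = (1/2, 1/2)
M = J + t·(P−J) with t = -1/2, so JM:MP = t:(1−t) = -1/2:3/2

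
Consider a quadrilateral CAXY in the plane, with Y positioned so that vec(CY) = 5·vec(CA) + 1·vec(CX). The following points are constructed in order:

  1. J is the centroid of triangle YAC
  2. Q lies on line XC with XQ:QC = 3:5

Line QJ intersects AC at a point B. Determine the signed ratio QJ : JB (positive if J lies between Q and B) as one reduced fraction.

Set C = (0, 0), A = (1, 0), X = (0, 1), Y = (5, 1); any affine frame gives the same invariant.
1. J is the centroid of triangle YAC ⇒ J = (2, 1/3)
2. Q lies on line XC with XQ:QC = 3:5 ⇒ Q = (0, 5/8)
line QJ meets AC at B = (30/7, 0)
J = Q + t·(B−Q) with t = 7/15, so QJ:JB = 7/15:8/15

QJ:JB = 7/8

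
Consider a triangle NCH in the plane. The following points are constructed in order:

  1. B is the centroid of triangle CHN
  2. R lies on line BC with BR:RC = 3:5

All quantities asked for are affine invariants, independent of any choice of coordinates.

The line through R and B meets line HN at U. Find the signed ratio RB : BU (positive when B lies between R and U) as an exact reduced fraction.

RB:BU = 3/4

Choose coordinates N = (0, 0), C = (1, 0), H = (0, 1).
1. B is the centroid of triangle CHN ⇒ B = (1/3, 1/3)
2. R lies on line BC with BR:RC = 3:5 ⇒ R = (7/12, 5/24)
line RB meets HN at U = (0, 1/2)
B = R + t·(U−R) with t = 3/7, so RB:BU = 3/7:4/7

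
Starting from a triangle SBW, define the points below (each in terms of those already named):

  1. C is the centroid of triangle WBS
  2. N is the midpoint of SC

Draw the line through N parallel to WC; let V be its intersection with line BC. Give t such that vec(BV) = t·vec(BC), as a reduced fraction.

Assign S = (0, 0), B = (1, 0), W = (0, 1) — the answer is frame-independent, so this choice is without loss of generality.
1. C is the centroid of triangle WBS ⇒ C = (1/3, 1/3)
2. N is the midpoint of SC ⇒ N = (1/6, 1/6)
through N parallel to WC: direction (1/3, -2/3); meets BC at V = (0, 1/2)
V = B + t·(C−B) with t = 3/2

t = 3/2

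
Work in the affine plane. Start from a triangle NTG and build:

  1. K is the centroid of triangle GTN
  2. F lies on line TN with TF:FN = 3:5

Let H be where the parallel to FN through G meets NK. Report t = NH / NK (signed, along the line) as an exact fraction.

Choose coordinates N = (0, 0), T = (1, 0), G = (0, 1).
1. K is the centroid of triangle GTN ⇒ K = (1/3, 1/3)
2. F lies on line TN with TF:FN = 3:5 ⇒ F = (5/8, 0)
through G parallel to FN: direction (-5/8, 0); meets NK at H = (1, 1)
H = N + t·(K−N) with t = 3

t = 3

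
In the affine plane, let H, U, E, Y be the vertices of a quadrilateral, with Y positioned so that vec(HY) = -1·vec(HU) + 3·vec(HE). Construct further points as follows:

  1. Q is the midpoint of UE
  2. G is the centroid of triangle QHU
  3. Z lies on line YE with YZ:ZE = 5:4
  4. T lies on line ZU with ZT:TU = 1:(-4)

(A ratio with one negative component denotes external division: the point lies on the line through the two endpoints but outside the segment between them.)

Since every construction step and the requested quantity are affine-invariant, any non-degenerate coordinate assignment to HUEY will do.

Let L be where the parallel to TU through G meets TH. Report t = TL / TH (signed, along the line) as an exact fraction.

t = 19/51

Work in coordinates with H = (0, 0), U = (1, 0), E = (0, 1), Y = (-1, 3).
1. Q is the midpoint of UE ⇒ Q = (1/2, 1/2)
2. G is the centroid of triangle QHU ⇒ G = (1/2, 1/6)
3. Z lies on line YE with YZ:ZE = 5:4 ⇒ Z = (-4/9, 17/9)
4. T lies on line ZU with ZT:TU = 1:(-4) ⇒ T = (-25/27, 68/27)
through G parallel to TU: direction (52/27, -68/27); meets TH at L = (-800/1377, 128/81)
L = T + t·(H−T) with t = 19/51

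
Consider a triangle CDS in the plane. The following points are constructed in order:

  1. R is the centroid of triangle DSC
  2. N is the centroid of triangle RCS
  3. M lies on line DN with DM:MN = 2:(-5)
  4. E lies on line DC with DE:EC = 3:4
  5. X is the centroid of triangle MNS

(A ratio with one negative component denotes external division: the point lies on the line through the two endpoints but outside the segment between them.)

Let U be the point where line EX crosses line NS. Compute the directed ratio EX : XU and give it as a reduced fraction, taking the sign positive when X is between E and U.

Work in coordinates with C = (0, 0), D = (1, 0), S = (0, 1).
1. R is the centroid of triangle DSC ⇒ R = (1/3, 1/3)
2. N is the centroid of triangle RCS ⇒ N = (1/9, 4/9)
3. M lies on line DN with DM:MN = 2:(-5) ⇒ M = (43/27, -8/27)
4. E lies on line DC with DE:EC = 3:4 ⇒ E = (4/7, 0)
5. X is the centroid of triangle MNS ⇒ X = (46/81, 31/81)
line EX meets NS at U = (122/207, -403/207)
X = E + t·(U−E) with t = -23/117, so EX:XU = -23/117:140/117

EX:XU = -23/140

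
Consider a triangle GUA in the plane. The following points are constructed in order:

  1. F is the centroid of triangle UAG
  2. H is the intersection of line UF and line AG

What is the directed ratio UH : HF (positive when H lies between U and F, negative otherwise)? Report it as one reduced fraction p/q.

UH:HF = -3

Assign G = (0, 0), U = (1, 0), A = (0, 1) — the answer is frame-independent, so this choice is without loss of generality.
1. F is the centroid of triangle UAG ⇒ F = (1/3, 1/3)
2. H is the intersection of line UF and line AG ⇒ H = (0, 1/2)
H = U + t·(F−U) with t = 3/2, so UH:HF = t:(1−t) = 3/2:-1/2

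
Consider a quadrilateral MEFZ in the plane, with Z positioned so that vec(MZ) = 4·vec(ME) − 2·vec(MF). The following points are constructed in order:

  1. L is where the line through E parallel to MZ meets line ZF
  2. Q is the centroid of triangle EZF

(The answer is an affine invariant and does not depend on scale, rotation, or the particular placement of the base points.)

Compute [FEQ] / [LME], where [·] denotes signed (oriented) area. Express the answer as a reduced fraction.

[FEQ]:[LME] = -2/3

Set M = (0, 0), E = (1, 0), F = (0, 1), Z = (4, -2); any affine frame gives the same invariant.
1. L is where the line through E parallel to MZ meets line ZF ⇒ L = (2, -1/2)
2. Q is the centroid of triangle EZF ⇒ Q = (5/3, -1/3)
2·[FEQ] = 1/3, 2·[LME] = -1/2
[FEQ]:[LME] = 1/3:-1/2 = -2/3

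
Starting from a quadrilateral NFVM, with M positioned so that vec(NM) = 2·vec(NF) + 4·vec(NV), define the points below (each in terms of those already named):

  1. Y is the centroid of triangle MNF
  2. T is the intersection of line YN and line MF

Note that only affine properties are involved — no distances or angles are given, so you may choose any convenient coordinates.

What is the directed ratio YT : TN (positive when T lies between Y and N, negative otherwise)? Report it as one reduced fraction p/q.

Work in coordinates with N = (0, 0), F = (1, 0), V = (0, 1), M = (2, 4).
1. Y is the centroid of triangle MNF ⇒ Y = (1, 4/3)
2. T is the intersection of line YN and line MF ⇒ T = (3/2, 2)
T = Y + t·(N−Y) with t = -1/2, so YT:TN = t:(1−t) = -1/2:3/2

YT:TN = -1/3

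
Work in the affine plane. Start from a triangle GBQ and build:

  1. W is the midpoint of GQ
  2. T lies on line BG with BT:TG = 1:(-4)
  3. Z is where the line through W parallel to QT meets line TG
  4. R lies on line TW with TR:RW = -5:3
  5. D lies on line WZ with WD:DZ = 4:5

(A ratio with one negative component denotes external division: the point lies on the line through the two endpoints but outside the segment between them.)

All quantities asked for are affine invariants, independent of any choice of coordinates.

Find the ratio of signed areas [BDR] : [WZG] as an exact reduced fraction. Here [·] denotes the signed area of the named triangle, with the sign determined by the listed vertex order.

Choose coordinates G = (0, 0), B = (1, 0), Q = (0, 1).
1. W is the midpoint of GQ ⇒ W = (0, 1/2)
2. T lies on line BG with BT:TG = 1:(-4) ⇒ T = (4/3, 0)
3. Z is where the line through W parallel to QT meets line TG ⇒ Z = (2/3, 0)
4. R lies on line TW with TR:RW = -5:3 ⇒ R = (-2, 5/4)
5. D lies on line WZ with WD:DZ = 4:5 ⇒ D = (8/27, 5/18)
2·[BDR] = -5/108, 2·[WZG] = -1/3
[BDR]:[WZG] = -5/108:-1/3 = 5/36

[BDR]:[WZG] = 5/36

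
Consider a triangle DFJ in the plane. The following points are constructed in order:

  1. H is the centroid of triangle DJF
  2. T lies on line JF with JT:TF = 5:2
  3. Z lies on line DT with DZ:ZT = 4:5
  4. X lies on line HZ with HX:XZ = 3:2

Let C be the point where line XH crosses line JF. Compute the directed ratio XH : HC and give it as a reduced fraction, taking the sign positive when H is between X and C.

XH:HC = 2/5

Assign D = (0, 0), F = (1, 0), J = (0, 1) — the answer is frame-independent, so this choice is without loss of generality.
1. H is the centroid of triangle DJF ⇒ H = (1/3, 1/3)
2. T lies on line JF with JT:TF = 5:2 ⇒ T = (5/7, 2/7)
3. Z lies on line DT with DZ:ZT = 4:5 ⇒ Z = (20/63, 8/63)
4. X lies on line HZ with HX:XZ = 3:2 ⇒ X = (34/105, 22/105)
line XH meets JF at C = (5/14, 9/14)
H = X + t·(C−X) with t = 2/7, so XH:HC = 2/7:5/7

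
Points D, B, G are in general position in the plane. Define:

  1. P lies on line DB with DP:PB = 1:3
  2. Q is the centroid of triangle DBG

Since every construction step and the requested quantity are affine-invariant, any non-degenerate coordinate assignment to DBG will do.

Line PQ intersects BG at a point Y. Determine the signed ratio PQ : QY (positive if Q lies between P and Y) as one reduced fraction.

PQ:QY = 5/4

Choose coordinates D = (0, 0), B = (1, 0), G = (0, 1).
1. P lies on line DB with DP:PB = 1:3 ⇒ P = (1/4, 0)
2. Q is the centroid of triangle DBG ⇒ Q = (1/3, 1/3)
line PQ meets BG at Y = (2/5, 3/5)
Q = P + t·(Y−P) with t = 5/9, so PQ:QY = 5/9:4/9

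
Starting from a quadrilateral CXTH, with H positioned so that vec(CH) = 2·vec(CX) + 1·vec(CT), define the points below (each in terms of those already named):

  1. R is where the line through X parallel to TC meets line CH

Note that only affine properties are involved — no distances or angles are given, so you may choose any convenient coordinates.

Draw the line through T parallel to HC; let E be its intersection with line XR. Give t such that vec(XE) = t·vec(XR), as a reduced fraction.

t = 3

Assign C = (0, 0), X = (1, 0), T = (0, 1), H = (2, 1) — the answer is frame-independent, so this choice is without loss of generality.
1. R is where the line through X parallel to TC meets line CH ⇒ R = (1, 1/2)
through T parallel to HC: direction (-2, -1); meets XR at E = (1, 3/2)
E = X + t·(R−X) with t = 3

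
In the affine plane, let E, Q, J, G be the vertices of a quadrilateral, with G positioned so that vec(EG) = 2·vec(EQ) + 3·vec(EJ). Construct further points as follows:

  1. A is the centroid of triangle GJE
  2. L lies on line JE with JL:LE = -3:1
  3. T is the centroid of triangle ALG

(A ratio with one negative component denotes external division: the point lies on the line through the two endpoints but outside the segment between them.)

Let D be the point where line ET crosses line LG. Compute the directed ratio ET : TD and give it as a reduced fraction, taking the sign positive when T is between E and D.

Set E = (0, 0), Q = (1, 0), J = (0, 1), G = (2, 3); any affine frame gives the same invariant.
1. A is the centroid of triangle GJE ⇒ A = (2/3, 4/3)
2. L lies on line JE with JL:LE = -3:1 ⇒ L = (0, -1/2)
3. T is the centroid of triangle ALG ⇒ T = (8/9, 23/18)
line ET meets LG at D = (8/5, 23/10)
T = E + t·(D−E) with t = 5/9, so ET:TD = 5/9:4/9

ET:TD = 5/4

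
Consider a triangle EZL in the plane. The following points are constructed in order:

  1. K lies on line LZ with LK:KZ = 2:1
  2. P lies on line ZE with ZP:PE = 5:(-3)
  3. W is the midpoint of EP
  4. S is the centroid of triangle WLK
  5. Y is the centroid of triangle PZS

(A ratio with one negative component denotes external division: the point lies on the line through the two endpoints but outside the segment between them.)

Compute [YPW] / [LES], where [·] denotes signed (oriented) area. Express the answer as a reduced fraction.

[YPW]:[LES] = -4

Work in coordinates with E = (0, 0), Z = (1, 0), L = (0, 1).
1. K lies on line LZ with LK:KZ = 2:1 ⇒ K = (2/3, 1/3)
2. P lies on line ZE with ZP:PE = 5:(-3) ⇒ P = (-3/2, 0)
3. W is the midpoint of EP ⇒ W = (-3/4, 0)
4. S is the centroid of triangle WLK ⇒ S = (-1/36, 4/9)
5. Y is the centroid of triangle PZS ⇒ Y = (-19/108, 4/27)
2·[YPW] = 1/9, 2·[LES] = -1/36
[YPW]:[LES] = 1/9:-1/36 = -4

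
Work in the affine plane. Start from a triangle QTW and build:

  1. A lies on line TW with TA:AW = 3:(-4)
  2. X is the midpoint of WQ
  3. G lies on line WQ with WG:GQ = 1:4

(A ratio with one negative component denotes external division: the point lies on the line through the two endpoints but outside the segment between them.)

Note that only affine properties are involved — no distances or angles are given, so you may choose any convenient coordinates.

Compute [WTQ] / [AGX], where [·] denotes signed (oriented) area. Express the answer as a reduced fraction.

Work in coordinates with Q = (0, 0), T = (1, 0), W = (0, 1).
1. A lies on line TW with TA:AW = 3:(-4) ⇒ A = (4, -3)
2. X is the midpoint of WQ ⇒ X = (0, 1/2)
3. G lies on line WQ with WG:GQ = 1:4 ⇒ G = (0, 4/5)
2·[WTQ] = -1, 2·[AGX] = 6/5
[WTQ]:[AGX] = -1:6/5 = -5/6

[WTQ]:[AGX] = -5/6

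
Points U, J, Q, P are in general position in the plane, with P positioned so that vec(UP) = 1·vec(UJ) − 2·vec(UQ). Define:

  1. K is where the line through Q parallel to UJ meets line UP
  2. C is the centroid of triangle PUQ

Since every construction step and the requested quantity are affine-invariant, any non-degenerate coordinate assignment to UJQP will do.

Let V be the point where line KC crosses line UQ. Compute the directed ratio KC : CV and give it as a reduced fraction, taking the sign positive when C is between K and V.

Work in coordinates with U = (0, 0), J = (1, 0), Q = (0, 1), P = (1, -2).
1. K is where the line through Q parallel to UJ meets line UP ⇒ K = (-1/2, 1)
2. C is the centroid of triangle PUQ ⇒ C = (1/3, -1/3)
line KC meets UQ at V = (0, 1/5)
C = K + t·(V−K) with t = 5/3, so KC:CV = 5/3:-2/3

KC:CV = -5/2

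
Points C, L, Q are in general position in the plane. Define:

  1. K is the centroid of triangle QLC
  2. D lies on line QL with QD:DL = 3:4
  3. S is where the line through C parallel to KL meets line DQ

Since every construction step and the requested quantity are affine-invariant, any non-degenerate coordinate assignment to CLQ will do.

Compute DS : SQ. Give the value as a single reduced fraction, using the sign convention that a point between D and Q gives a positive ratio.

DS:SQ = -11/14

Work in coordinates with C = (0, 0), L = (1, 0), Q = (0, 1).
1. K is the centroid of triangle QLC ⇒ K = (1/3, 1/3)
2. D lies on line QL with QD:DL = 3:4 ⇒ D = (3/7, 4/7)
3. S is where the line through C parallel to KL meets line DQ ⇒ S = (2, -1)
S = D + t·(Q−D) with t = -11/3, so DS:SQ = t:(1−t) = -11/3:14/3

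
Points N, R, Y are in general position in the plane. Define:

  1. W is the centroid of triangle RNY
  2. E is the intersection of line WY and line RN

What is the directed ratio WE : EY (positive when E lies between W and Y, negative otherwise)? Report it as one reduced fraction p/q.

WE:EY = -1/3

Set N = (0, 0), R = (1, 0), Y = (0, 1); any affine frame gives the same invariant.
1. W is the centroid of triangle RNY ⇒ W = (1/3, 1/3)
2. E is the intersection of line WY and line RN ⇒ E = (1/2, 0)
E = W + t·(Y−W) with t = -1/2, so WE:EY = t:(1−t) = -1/2:3/2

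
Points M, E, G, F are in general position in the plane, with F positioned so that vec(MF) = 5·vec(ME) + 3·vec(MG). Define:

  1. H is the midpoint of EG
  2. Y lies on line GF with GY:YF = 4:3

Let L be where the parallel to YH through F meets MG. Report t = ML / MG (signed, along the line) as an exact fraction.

t = -16/33

Choose coordinates M = (0, 0), E = (1, 0), G = (0, 1), F = (5, 3).
1. H is the midpoint of EG ⇒ H = (1/2, 1/2)
2. Y lies on line GF with GY:YF = 4:3 ⇒ Y = (20/7, 15/7)
through F parallel to YH: direction (-33/14, -23/14); meets MG at L = (0, -16/33)
L = M + t·(G−M) with t = -16/33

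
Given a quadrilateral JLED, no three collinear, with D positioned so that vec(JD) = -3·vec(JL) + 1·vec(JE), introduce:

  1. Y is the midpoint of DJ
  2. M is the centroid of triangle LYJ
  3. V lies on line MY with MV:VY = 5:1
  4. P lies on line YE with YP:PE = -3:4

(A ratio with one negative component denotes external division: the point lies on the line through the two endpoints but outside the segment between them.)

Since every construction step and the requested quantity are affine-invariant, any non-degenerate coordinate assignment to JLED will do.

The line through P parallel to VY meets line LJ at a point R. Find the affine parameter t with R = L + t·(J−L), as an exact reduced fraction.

t = 11

Set J = (0, 0), L = (1, 0), E = (0, 1), D = (-3, 1); any affine frame gives the same invariant.
1. Y is the midpoint of DJ ⇒ Y = (-3/2, 1/2)
2. M is the centroid of triangle LYJ ⇒ M = (-1/6, 1/6)
3. V lies on line MY with MV:VY = 5:1 ⇒ V = (-23/18, 4/9)
4. P lies on line YE with YP:PE = -3:4 ⇒ P = (-6, -1)
through P parallel to VY: direction (-2/9, 1/18); meets LJ at R = (-10, 0)
R = L + t·(J−L) with t = 11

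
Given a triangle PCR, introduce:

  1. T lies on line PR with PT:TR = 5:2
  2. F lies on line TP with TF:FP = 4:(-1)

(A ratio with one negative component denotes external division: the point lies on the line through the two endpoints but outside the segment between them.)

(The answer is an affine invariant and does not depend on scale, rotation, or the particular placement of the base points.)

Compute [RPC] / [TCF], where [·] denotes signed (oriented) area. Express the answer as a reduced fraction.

Choose coordinates P = (0, 0), C = (1, 0), R = (0, 1).
1. T lies on line PR with PT:TR = 5:2 ⇒ T = (0, 5/7)
2. F lies on line TP with TF:FP = 4:(-1) ⇒ F = (0, -5/21)
2·[RPC] = 1, 2·[TCF] = -20/21
[RPC]:[TCF] = 1:-20/21 = -21/20

[RPC]:[TCF] = -21/20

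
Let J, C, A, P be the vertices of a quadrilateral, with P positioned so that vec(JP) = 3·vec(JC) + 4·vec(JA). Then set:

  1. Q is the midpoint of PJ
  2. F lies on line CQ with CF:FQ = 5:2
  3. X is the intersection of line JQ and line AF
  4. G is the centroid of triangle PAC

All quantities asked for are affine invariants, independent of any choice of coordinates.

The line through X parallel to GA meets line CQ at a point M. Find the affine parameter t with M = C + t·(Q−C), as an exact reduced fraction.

t = 153/203

Work in coordinates with J = (0, 0), C = (1, 0), A = (0, 1), P = (3, 4).
1. Q is the midpoint of PJ ⇒ Q = (3/2, 2)
2. F lies on line CQ with CF:FQ = 5:2 ⇒ F = (19/14, 10/7)
3. X is the intersection of line JQ and line AF ⇒ X = (57/58, 38/29)
4. G is the centroid of triangle PAC ⇒ G = (4/3, 5/3)
through X parallel to GA: direction (-4/3, -2/3); meets CQ at M = (559/406, 306/203)
M = C + t·(Q−C) with t = 153/203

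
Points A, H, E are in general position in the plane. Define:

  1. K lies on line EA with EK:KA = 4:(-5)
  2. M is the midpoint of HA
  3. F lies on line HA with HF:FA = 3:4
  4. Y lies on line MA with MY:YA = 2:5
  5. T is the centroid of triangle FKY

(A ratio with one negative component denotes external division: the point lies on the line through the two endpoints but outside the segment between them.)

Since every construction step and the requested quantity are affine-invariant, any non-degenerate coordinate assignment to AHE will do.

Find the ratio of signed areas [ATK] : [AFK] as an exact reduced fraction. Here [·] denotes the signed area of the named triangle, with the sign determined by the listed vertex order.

Assign A = (0, 0), H = (1, 0), E = (0, 1) — the answer is frame-independent, so this choice is without loss of generality.
1. K lies on line EA with EK:KA = 4:(-5) ⇒ K = (0, 5)
2. M is the midpoint of HA ⇒ M = (1/2, 0)
3. F lies on line HA with HF:FA = 3:4 ⇒ F = (4/7, 0)
4. Y lies on line MA with MY:YA = 2:5 ⇒ Y = (5/14, 0)
5. T is the centroid of triangle FKY ⇒ T = (13/42, 5/3)
2·[ATK] = 65/42, 2·[AFK] = 20/7
[ATK]:[AFK] = 65/42:20/7 = 13/24

[ATK]:[AFK] = 13/24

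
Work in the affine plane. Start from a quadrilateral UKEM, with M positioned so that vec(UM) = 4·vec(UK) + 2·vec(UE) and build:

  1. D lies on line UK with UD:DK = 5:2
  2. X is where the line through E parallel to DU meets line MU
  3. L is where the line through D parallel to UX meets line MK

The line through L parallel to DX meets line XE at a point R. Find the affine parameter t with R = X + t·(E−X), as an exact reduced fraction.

t = -10/49

Assign U = (0, 0), K = (1, 0), E = (0, 1), M = (4, 2) — the answer is frame-independent, so this choice is without loss of generality.
1. D lies on line UK with UD:DK = 5:2 ⇒ D = (5/7, 0)
2. X is where the line through E parallel to DU meets line MU ⇒ X = (2, 1)
3. L is where the line through D parallel to UX meets line MK ⇒ L = (13/7, 4/7)
through L parallel to DX: direction (9/7, 1); meets XE at R = (118/49, 1)
R = X + t·(E−X) with t = -10/49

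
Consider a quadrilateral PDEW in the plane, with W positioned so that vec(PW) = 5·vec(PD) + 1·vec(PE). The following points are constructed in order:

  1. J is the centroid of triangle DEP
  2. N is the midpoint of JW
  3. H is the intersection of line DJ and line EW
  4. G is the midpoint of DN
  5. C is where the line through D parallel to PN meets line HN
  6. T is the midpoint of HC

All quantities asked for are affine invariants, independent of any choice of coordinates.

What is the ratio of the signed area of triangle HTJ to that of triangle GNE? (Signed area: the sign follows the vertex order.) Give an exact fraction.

[HTJ]:[GNE] = -36/35

Set P = (0, 0), D = (1, 0), E = (0, 1), W = (5, 1); any affine frame gives the same invariant.
1. J is the centroid of triangle DEP ⇒ J = (1/3, 1/3)
2. N is the midpoint of JW ⇒ N = (8/3, 2/3)
3. H is the intersection of line DJ and line EW ⇒ H = (-1, 1)
4. G is the midpoint of DN ⇒ G = (11/6, 1/3)
5. C is where the line through D parallel to PN meets line HN ⇒ C = (17/5, 3/5)
6. T is the midpoint of HC ⇒ T = (6/5, 4/5)
2·[HTJ] = -6/5, 2·[GNE] = 7/6
[HTJ]:[GNE] = -6/5:7/6 = -36/35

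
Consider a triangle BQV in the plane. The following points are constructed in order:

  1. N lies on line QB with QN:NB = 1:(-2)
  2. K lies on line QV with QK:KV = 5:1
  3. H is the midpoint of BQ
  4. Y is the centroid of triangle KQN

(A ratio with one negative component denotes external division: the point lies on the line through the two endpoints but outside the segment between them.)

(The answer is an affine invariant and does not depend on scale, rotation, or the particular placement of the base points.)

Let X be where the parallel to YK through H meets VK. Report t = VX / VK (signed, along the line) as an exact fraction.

t = 11

Assign B = (0, 0), Q = (1, 0), V = (0, 1) — the answer is frame-independent, so this choice is without loss of generality.
1. N lies on line QB with QN:NB = 1:(-2) ⇒ N = (2, 0)
2. K lies on line QV with QK:KV = 5:1 ⇒ K = (1/6, 5/6)
3. H is the midpoint of BQ ⇒ H = (1/2, 0)
4. Y is the centroid of triangle KQN ⇒ Y = (19/18, 5/18)
through H parallel to YK: direction (-8/9, 5/9); meets VK at X = (11/6, -5/6)
X = V + t·(K−V) with t = 11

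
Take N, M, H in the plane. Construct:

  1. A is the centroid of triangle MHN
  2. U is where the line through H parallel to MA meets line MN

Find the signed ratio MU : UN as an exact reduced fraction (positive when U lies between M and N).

Assign N = (0, 0), M = (1, 0), H = (0, 1) — the answer is frame-independent, so this choice is without loss of generality.
1. A is the centroid of triangle MHN ⇒ A = (1/3, 1/3)
2. U is where the line through H parallel to MA meets line MN ⇒ U = (2, 0)
U = M + t·(N−M) with t = -1, so MU:UN = t:(1−t) = -1:2

MU:UN = -1/2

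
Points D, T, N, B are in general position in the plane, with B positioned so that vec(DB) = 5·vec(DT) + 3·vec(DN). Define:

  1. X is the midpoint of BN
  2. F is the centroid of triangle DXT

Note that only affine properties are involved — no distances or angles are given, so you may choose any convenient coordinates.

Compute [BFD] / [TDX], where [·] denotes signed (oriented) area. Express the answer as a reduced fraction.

[BFD]:[TDX] = 1/12

Work in coordinates with D = (0, 0), T = (1, 0), N = (0, 1), B = (5, 3).
1. X is the midpoint of BN ⇒ X = (5/2, 2)
2. F is the centroid of triangle DXT ⇒ F = (7/6, 2/3)
2·[BFD] = -1/6, 2·[TDX] = -2
[BFD]:[TDX] = -1/6:-2 = 1/12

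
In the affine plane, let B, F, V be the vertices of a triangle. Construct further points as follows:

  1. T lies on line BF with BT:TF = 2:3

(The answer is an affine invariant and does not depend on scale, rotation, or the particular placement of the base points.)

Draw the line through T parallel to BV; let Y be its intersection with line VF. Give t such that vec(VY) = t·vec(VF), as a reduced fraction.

t = 2/5

Set B = (0, 0), F = (1, 0), V = (0, 1); any affine frame gives the same invariant.
1. T lies on line BF with BT:TF = 2:3 ⇒ T = (2/5, 0)
through T parallel to BV: direction (0, 1); meets VF at Y = (2/5, 3/5)
Y = V + t·(F−V) with t = 2/5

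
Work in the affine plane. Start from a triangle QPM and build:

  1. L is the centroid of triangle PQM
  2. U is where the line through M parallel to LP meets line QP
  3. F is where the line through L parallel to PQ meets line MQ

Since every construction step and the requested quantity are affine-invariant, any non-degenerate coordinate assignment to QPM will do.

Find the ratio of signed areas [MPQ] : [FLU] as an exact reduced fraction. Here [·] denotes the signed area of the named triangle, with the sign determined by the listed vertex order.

Assign Q = (0, 0), P = (1, 0), M = (0, 1) — the answer is frame-independent, so this choice is without loss of generality.
1. L is the centroid of triangle PQM ⇒ L = (1/3, 1/3)
2. U is where the line through M parallel to LP meets line QP ⇒ U = (2, 0)
3. F is where the line through L parallel to PQ meets line MQ ⇒ F = (0, 1/3)
2·[MPQ] = -1, 2·[FLU] = -1/9
[MPQ]:[FLU] = -1:-1/9 = 9

[MPQ]:[FLU] = 9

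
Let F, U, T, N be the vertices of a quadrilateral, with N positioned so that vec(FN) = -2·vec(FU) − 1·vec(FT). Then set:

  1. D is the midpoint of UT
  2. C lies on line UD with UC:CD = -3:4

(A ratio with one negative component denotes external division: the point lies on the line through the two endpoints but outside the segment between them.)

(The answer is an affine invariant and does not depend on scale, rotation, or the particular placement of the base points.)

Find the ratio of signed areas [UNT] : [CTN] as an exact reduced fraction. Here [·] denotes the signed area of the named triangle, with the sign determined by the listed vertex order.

[UNT]:[CTN] = -2/5

Assign F = (0, 0), U = (1, 0), T = (0, 1), N = (-2, -1) — the answer is frame-independent, so this choice is without loss of generality.
1. D is the midpoint of UT ⇒ D = (1/2, 1/2)
2. C lies on line UD with UC:CD = -3:4 ⇒ C = (5/2, -3/2)
2·[UNT] = -4, 2·[CTN] = 10
[UNT]:[CTN] = -4:10 = -2/5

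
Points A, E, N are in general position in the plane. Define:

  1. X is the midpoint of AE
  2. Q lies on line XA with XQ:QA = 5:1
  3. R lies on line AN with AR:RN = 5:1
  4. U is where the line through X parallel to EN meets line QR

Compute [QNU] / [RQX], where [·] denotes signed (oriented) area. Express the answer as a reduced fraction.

[QNU]:[RQX] = 1/45

Choose coordinates A = (0, 0), E = (1, 0), N = (0, 1).
1. X is the midpoint of AE ⇒ X = (1/2, 0)
2. Q lies on line XA with XQ:QA = 5:1 ⇒ Q = (1/12, 0)
3. R lies on line AN with AR:RN = 5:1 ⇒ R = (0, 5/6)
4. U is where the line through X parallel to EN meets line QR ⇒ U = (1/27, 25/54)
2·[QNU] = 5/648, 2·[RQX] = 25/72
[QNU]:[RQX] = 5/648:25/72 = 1/45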